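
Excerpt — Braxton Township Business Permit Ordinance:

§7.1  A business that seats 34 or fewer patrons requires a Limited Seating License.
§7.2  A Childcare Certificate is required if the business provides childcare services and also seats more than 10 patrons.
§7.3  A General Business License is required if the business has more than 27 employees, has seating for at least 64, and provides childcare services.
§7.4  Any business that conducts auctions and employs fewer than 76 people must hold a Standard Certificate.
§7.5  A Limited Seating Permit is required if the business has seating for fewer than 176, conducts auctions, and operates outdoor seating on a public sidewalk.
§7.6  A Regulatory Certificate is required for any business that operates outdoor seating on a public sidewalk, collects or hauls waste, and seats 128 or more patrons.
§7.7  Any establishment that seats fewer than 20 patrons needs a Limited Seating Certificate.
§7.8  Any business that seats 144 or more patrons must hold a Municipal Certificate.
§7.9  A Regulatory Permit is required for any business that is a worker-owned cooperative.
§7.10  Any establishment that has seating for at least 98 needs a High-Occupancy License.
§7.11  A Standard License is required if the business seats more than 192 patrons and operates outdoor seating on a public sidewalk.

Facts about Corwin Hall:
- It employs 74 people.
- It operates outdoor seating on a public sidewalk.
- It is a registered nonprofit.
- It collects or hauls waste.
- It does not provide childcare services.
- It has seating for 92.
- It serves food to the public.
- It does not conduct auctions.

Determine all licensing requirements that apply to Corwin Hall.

§7.1 seating 92 > 34 → Limited Seating License not required.
§7.2 does not provide childcare services; seating 92 > 10 → Childcare Certificate not required.
§7.3 employees 74 > 27; seating 92 ≥ 64; does not provide childcare services → General Business License not required.
§7.4 does not conduct auctions; employees 74 < 76 → Standard Certificate not required.
§7.5 seating 92 < 176; does not conduct auctions; operates outdoor seating on a public sidewalk → Limited Seating Permit not required.
§7.6 operates outdoor seating on a public sidewalk; collects or hauls waste; seating 92 < 128 → Regulatory Certificate not required.
§7.7 seating 92 ≥ 20 → Limited Seating Certificate not required.
§7.8 seating 92 < 144 → Municipal Certificate not required.
§7.9 is a registered nonprofit (not: is a worker-owned cooperative) → Regulatory Permit not required.
§7.10 seating 92 < 98 → High-Occupancy License not required.
§7.11 seating 92 ≤ 192; operates outdoor seating on a public sidewalk → Standard License not required.

None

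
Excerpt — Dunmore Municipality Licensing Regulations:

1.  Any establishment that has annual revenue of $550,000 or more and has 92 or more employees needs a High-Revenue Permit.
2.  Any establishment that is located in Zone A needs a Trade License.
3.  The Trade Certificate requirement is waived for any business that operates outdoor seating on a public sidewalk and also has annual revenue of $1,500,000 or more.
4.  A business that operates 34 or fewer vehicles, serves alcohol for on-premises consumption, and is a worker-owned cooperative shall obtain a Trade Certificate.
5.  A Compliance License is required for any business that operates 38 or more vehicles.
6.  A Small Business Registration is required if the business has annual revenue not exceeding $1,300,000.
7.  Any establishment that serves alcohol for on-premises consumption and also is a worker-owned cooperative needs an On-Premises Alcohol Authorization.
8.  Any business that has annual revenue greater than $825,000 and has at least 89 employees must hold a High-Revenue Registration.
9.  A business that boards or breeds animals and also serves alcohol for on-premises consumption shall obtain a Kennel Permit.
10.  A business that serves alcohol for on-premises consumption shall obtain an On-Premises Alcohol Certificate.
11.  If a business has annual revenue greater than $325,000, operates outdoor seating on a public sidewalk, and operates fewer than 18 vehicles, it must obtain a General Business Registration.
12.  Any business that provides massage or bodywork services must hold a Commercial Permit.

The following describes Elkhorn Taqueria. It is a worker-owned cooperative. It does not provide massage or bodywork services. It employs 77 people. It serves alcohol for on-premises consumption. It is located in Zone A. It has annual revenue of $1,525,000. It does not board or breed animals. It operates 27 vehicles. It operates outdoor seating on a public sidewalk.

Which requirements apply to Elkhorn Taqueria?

1. revenue $1,525,000 ≥ $550,000; employees 77 < 92 → High-Revenue Permit not required.
2. is located in Zone A → Trade License required.
3. operates outdoor seating on a public sidewalk; revenue $1,525,000 ≥ $1,500,000 → exempt from Trade Certificate.
4. vehicles 27 ≤ 34; serves alcohol for on-premises consumption; is a worker-owned cooperative → Trade Certificate required.
5. vehicles 27 < 38 → Compliance License not required.
6. revenue $1,525,000 > $1,300,000 → Small Business Registration not required.
7. serves alcohol for on-premises consumption; is a worker-owned cooperative → On-Premises Alcohol Authorization required.
8. revenue $1,525,000 > $825,000; employees 77 < 89 → High-Revenue Registration not required.
9. does not board or breed animals; serves alcohol for on-premises consumption → Kennel Permit not required.
10. serves alcohol for on-premises consumption → On-Premises Alcohol Certificate required.
11. revenue $1,525,000 > $325,000; operates outdoor seating on a public sidewalk; vehicles 27 ≥ 18 → General Business Registration not required.
12. does not provide massage or bodywork services → Commercial Permit not required.

On-Premises Alcohol Authorization, On-Premises Alcohol Certificate, Trade License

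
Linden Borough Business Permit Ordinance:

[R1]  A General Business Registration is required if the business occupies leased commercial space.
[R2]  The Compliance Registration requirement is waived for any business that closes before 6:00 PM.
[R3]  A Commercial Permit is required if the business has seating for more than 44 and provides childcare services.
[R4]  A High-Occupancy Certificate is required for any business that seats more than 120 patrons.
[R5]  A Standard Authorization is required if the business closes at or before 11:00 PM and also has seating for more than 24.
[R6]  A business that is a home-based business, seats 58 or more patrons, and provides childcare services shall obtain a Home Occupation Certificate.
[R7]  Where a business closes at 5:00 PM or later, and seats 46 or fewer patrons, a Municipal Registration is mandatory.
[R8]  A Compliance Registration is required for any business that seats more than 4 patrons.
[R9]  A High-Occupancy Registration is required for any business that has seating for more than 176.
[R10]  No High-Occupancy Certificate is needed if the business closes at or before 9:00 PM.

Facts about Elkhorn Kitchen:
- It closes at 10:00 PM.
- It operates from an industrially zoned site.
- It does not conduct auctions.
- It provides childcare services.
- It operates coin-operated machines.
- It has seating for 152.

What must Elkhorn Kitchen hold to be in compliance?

Commercial Permit, Compliance Registration, High-Occupancy Certificate, Standard Authorization

[R1] operates from an industrially zoned site (not: occupies leased commercial space) → General Business Registration not required.
[R2] closes 10:00 PM, after 6:00 PM → Compliance Registration exemption does not apply.
[R3] seating 152 > 44; provides childcare services → Commercial Permit required.
[R4] seating 152 > 120 → High-Occupancy Certificate required.
[R5] closes 10:00 PM, at/before 11:00 PM; seating 152 > 24 → Standard Authorization required.
[R6] operates from an industrially zoned site (not: is a home-based business); seating 152 ≥ 58; provides childcare services → Home Occupation Certificate not required.
[R7] closes 10:00 PM, after 5:00 PM; seating 152 > 46 → Municipal Registration not required.
[R8] seating 152 > 4 → Compliance Registration required.
[R9] seating 152 ≤ 176 → High-Occupancy Registration not required.
[R10] closes 10:00 PM, after 9:00 PM → High-Occupancy Certificate exemption does not apply.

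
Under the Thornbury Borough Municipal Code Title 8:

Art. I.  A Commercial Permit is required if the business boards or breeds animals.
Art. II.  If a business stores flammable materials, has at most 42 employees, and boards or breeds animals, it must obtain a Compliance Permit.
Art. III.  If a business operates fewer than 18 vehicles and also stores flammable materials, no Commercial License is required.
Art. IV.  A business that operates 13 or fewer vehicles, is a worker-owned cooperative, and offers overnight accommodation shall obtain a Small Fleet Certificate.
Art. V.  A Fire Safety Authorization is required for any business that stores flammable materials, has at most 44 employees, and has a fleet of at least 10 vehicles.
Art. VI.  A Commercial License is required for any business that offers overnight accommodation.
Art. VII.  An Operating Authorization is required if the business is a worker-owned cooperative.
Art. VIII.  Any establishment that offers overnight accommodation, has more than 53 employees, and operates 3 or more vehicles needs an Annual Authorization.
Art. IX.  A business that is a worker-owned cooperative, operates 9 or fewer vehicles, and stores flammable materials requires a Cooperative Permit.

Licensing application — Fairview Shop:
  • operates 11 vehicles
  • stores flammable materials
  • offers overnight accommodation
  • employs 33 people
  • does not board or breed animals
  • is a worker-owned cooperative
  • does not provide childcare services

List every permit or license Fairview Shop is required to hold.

Art. I. does not board or breed animals → Commercial Permit not required.
Art. II. stores flammable materials; employees 33 ≤ 42; does not board or breed animals → Compliance Permit not required.
Art. III. vehicles 11 < 18; stores flammable materials → exempt from Commercial License.
Art. IV. vehicles 11 ≤ 13; is a worker-owned cooperative; offers overnight accommodation → Small Fleet Certificate required.
Art. V. stores flammable materials; employees 33 ≤ 44; vehicles 11 ≥ 10 → Fire Safety Authorization required.
Art. VI. offers overnight accommodation → Commercial License required.
Art. VII. is a worker-owned cooperative → Operating Authorization required.
Art. VIII. offers overnight accommodation; employees 33 ≤ 53; vehicles 11 ≥ 3 → Annual Authorization not required.
Art. IX. is a worker-owned cooperative; vehicles 11 > 9; stores flammable materials → Cooperative Permit not required.

Fire Safety Authorization, Operating Authorization, Small Fleet Certificate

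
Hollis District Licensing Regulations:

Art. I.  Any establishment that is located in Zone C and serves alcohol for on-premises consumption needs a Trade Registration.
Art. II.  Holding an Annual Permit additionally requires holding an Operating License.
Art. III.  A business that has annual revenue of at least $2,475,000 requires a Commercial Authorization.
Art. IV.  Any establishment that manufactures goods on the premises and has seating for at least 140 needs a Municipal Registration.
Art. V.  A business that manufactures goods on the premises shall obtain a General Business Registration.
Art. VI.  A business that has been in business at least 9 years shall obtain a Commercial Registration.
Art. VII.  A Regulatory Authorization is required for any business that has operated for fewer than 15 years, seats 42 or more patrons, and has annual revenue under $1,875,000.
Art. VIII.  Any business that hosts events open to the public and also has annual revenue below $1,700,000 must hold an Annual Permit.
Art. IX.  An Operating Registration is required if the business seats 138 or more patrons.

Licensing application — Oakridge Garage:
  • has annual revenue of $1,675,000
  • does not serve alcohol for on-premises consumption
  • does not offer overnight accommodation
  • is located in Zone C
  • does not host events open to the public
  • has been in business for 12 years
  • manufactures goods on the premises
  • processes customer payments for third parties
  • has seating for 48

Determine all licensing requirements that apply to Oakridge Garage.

Art. I. is located in Zone C; does not serve alcohol for on-premises consumption → Trade Registration not required.
Art. II. Annual Permit is not required → no effect.
Art. III. revenue $1,675,000 < $2,475,000 → Commercial Authorization not required.
Art. IV. manufactures goods on the premises; seating 48 < 140 → Municipal Registration not required.
Art. V. manufactures goods on the premises → General Business Registration required.
Art. VI. years in business 12 ≥ 9 → Commercial Registration required.
Art. VII. years in business 12 < 15; seating 48 ≥ 42; revenue $1,675,000 < $1,875,000 → Regulatory Authorization required.
Art. VIII. does not host events open to the public; revenue $1,675,000 < $1,700,000 → Annual Permit not required.
Art. IX. seating 48 < 138 → Operating Registration not required.

Commercial Registration, General Business Registration, Regulatory Authorization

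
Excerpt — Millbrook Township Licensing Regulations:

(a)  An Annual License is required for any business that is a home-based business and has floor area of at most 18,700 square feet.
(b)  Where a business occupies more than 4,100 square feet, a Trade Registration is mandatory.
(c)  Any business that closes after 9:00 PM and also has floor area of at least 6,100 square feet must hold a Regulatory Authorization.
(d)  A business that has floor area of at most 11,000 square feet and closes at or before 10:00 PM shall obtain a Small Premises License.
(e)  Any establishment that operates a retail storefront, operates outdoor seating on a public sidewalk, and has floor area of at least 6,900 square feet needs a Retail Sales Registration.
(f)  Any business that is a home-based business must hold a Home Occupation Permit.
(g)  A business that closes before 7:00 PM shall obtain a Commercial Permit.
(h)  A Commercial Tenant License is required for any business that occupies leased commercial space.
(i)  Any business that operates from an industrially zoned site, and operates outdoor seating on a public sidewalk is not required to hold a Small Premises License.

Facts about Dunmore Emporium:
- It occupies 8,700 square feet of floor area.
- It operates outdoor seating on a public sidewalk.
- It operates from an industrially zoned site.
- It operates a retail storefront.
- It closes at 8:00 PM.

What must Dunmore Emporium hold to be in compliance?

(a) operates from an industrially zoned site (not: is a home-based business); floor area 8,700 square feet ≤ 18,700 square feet → Annual License not required.
(b) floor area 8,700 square feet > 4,100 square feet → Trade Registration required.
(c) closes 8:00 PM, at/before 9:00 PM; floor area 8,700 square feet ≥ 6,100 square feet → Regulatory Authorization not required.
(d) floor area 8,700 square feet ≤ 11,000 square feet; closes 8:00 PM, at/before 10:00 PM → Small Premises License required.
(e) operates a retail storefront; operates outdoor seating on a public sidewalk; floor area 8,700 square feet ≥ 6,900 square feet → Retail Sales Registration required.
(f) operates from an industrially zoned site (not: is a home-based business) → Home Occupation Permit not required.
(g) closes 8:00 PM, after 7:00 PM → Commercial Permit not required.
(h) operates from an industrially zoned site (not: occupies leased commercial space) → Commercial Tenant License not required.
(i) operates from an industrially zoned site; operates outdoor seating on a public sidewalk → exempt from Small Premises License.

Retail Sales Registration, Trade Registration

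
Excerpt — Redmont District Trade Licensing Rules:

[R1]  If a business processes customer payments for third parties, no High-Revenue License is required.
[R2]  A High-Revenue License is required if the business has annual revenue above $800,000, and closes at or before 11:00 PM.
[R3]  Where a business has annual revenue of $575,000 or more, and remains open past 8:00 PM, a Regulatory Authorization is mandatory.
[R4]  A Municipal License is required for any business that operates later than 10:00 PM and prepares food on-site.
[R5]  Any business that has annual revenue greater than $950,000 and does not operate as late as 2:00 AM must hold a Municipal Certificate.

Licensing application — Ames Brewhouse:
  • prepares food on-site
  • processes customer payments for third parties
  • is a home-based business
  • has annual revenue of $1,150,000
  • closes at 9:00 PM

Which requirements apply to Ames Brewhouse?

[R1] processes customer payments for third parties → exempt from High-Revenue License.
[R2] revenue $1,150,000 > $800,000; closes 9:00 PM, at/before 11:00 PM → High-Revenue License required.
[R3] revenue $1,150,000 ≥ $575,000; closes 9:00 PM, after 8:00 PM → Regulatory Authorization required.
[R4] closes 9:00 PM, at/before 10:00 PM; prepares food on-site → Municipal License not required.
[R5] revenue $1,150,000 > $950,000; closes 9:00 PM, at/before 2:00 AM → Municipal Certificate required.

Municipal Certificate, Regulatory Authorization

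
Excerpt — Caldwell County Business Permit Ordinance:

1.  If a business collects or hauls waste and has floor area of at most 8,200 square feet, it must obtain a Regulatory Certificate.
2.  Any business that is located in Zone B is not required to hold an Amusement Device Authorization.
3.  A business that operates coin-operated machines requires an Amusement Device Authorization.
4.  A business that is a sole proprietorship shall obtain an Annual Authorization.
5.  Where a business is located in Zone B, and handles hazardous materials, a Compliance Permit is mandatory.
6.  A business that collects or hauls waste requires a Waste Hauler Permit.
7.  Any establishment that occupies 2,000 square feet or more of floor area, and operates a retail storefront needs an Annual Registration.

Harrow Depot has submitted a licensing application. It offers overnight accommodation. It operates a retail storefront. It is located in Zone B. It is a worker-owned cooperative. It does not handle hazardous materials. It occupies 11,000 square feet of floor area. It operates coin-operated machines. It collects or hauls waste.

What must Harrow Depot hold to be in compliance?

Annual Registration, Waste Hauler Permit

1. collects or hauls waste; floor area 11,000 square feet > 8,200 square feet → Regulatory Certificate not required.
2. is located in Zone B → exempt from Amusement Device Authorization.
3. operates coin-operated machines → Amusement Device Authorization required.
4. is a worker-owned cooperative (not: is a sole proprietorship) → Annual Authorization not required.
5. is located in Zone B; does not handle hazardous materials → Compliance Permit not required.
6. collects or hauls waste → Waste Hauler Permit required.
7. floor area 11,000 square feet ≥ 2,000 square feet; operates a retail storefront → Annual Registration required.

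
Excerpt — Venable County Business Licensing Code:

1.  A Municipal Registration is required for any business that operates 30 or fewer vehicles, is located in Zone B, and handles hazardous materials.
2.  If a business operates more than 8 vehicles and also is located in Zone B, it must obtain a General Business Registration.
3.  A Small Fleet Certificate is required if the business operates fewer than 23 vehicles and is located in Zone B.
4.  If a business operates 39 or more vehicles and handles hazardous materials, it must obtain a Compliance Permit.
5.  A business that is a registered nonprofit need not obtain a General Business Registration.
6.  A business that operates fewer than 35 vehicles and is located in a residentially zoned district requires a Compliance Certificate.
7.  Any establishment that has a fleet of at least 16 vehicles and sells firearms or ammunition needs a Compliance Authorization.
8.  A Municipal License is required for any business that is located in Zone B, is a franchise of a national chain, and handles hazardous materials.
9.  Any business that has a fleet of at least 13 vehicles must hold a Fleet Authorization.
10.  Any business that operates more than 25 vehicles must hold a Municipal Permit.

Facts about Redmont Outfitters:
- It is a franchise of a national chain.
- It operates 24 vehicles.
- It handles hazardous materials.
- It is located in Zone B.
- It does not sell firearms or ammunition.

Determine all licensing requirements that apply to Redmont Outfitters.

Fleet Authorization, General Business Registration, Municipal License, Municipal Registration

1. vehicles 24 ≤ 30; is located in Zone B; handles hazardous materials → Municipal Registration required.
2. vehicles 24 > 8; is located in Zone B → General Business Registration required.
3. vehicles 24 ≥ 23; is located in Zone B → Small Fleet Certificate not required.
4. vehicles 24 < 39; handles hazardous materials → Compliance Permit not required.
5. is a franchise of a national chain (not: is a registered nonprofit) → General Business Registration exemption does not apply.
6. vehicles 24 < 35; is located in Zone B (not: is located in a residentially zoned district) → Compliance Certificate not required.
7. vehicles 24 ≥ 16; does not sell firearms or ammunition → Compliance Authorization not required.
8. is located in Zone B; is a franchise of a national chain; handles hazardous materials → Municipal License required.
9. vehicles 24 ≥ 13 → Fleet Authorization required.
10. vehicles 24 ≤ 25 → Municipal Permit not required.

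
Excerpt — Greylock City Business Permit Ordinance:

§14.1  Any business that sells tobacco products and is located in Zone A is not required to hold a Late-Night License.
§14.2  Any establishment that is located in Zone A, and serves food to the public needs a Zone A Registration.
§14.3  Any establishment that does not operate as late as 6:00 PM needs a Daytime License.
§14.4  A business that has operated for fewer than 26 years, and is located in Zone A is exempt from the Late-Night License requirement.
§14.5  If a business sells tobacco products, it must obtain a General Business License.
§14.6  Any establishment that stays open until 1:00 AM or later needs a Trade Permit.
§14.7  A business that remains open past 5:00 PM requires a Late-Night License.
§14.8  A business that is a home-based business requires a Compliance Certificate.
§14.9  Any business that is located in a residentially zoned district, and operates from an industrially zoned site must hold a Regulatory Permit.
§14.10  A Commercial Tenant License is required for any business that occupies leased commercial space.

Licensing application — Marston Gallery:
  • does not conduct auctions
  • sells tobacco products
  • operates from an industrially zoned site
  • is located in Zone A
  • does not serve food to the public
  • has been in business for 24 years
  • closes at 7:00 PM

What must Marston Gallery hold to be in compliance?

General Business License

§14.1 sells tobacco products; is located in Zone A → exempt from Late-Night License.
§14.2 is located in Zone A; does not serve food to the public → Zone A Registration not required.
§14.3 closes 7:00 PM, after 6:00 PM → Daytime License not required.
§14.4 years in business 24 < 26; is located in Zone A → exempt from Late-Night License.
§14.5 sells tobacco products → General Business License required.
§14.6 closes 7:00 PM, at/before 1:00 AM → Trade Permit not required.
§14.7 closes 7:00 PM, after 5:00 PM → Late-Night License required.
§14.8 operates from an industrially zoned site (not: is a home-based business) → Compliance Certificate not required.
§14.9 is located in Zone A (not: is located in a residentially zoned district); operates from an industrially zoned site → Regulatory Permit not required.
§14.10 operates from an industrially zoned site (not: occupies leased commercial space) → Commercial Tenant License not required.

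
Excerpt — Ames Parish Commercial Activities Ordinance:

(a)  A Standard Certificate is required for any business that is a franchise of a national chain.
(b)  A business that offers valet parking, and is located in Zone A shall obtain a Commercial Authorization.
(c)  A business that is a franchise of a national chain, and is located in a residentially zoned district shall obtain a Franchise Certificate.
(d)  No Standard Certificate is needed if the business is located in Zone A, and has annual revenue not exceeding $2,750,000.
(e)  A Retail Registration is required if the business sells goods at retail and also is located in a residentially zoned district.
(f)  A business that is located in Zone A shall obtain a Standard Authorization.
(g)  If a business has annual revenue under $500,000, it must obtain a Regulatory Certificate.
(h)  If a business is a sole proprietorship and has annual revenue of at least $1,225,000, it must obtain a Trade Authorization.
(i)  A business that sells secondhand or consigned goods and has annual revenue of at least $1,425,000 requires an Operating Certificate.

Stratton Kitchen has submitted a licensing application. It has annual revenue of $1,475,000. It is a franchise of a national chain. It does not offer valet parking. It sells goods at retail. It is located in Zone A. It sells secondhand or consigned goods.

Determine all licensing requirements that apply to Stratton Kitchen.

Operating Certificate, Standard Authorization

(a) is a franchise of a national chain → Standard Certificate required.
(b) does not offer valet parking; is located in Zone A → Commercial Authorization not required.
(c) is a franchise of a national chain; is located in Zone A (not: is located in a residentially zoned district) → Franchise Certificate not required.
(d) is located in Zone A; revenue $1,475,000 ≤ $2,750,000 → exempt from Standard Certificate.
(e) sells goods at retail; is located in Zone A (not: is located in a residentially zoned district) → Retail Registration not required.
(f) is located in Zone A → Standard Authorization required.
(g) revenue $1,475,000 ≥ $500,000 → Regulatory Certificate not required.
(h) is a franchise of a national chain (not: is a sole proprietorship); revenue $1,475,000 ≥ $1,225,000 → Trade Authorization not required.
(i) sells secondhand or consigned goods; revenue $1,475,000 ≥ $1,425,000 → Operating Certificate required.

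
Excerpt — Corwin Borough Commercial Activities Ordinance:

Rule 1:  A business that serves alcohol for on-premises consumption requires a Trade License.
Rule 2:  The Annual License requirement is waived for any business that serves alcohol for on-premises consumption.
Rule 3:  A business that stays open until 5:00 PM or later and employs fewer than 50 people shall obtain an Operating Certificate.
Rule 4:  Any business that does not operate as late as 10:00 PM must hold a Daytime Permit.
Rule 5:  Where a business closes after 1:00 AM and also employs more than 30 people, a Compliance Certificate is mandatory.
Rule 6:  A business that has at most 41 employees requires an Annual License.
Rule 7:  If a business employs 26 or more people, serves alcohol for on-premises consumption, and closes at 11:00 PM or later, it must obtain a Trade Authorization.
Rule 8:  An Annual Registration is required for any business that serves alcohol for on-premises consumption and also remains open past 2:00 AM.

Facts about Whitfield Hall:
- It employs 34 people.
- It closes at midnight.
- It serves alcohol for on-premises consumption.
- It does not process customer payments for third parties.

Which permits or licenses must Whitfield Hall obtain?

Operating Certificate, Trade Authorization, Trade License

Rule 1: serves alcohol for on-premises consumption → Trade License required.
Rule 2: serves alcohol for on-premises consumption → exempt from Annual License.
Rule 3: closes midnight, after 5:00 PM; employees 34 < 50 → Operating Certificate required.
Rule 4: closes midnight, after 10:00 PM → Daytime Permit not required.
Rule 5: closes midnight, at/before 1:00 AM; employees 34 > 30 → Compliance Certificate not required.
Rule 6: employees 34 ≤ 41 → Annual License required.
Rule 7: employees 34 ≥ 26; serves alcohol for on-premises consumption; closes midnight, after 11:00 PM → Trade Authorization required.
Rule 8: serves alcohol for on-premises consumption; closes midnight, at/before 2:00 AM → Annual Registration not required.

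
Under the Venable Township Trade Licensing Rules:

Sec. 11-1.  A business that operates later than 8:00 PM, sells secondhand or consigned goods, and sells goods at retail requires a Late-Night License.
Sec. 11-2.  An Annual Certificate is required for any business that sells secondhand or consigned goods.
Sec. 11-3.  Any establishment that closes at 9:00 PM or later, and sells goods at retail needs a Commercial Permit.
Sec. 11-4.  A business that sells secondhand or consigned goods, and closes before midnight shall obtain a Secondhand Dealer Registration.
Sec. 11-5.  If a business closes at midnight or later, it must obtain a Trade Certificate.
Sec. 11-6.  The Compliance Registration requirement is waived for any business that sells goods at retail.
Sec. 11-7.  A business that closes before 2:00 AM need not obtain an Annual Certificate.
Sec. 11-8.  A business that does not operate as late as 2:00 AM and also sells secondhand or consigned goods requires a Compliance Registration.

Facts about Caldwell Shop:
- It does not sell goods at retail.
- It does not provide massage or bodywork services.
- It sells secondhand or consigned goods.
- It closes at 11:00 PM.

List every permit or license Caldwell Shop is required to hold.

Sec. 11-1. closes 11:00 PM, after 8:00 PM; sells secondhand or consigned goods; does not sell goods at retail → Late-Night License not required.
Sec. 11-2. sells secondhand or consigned goods → Annual Certificate required.
Sec. 11-3. closes 11:00 PM, after 9:00 PM; does not sell goods at retail → Commercial Permit not required.
Sec. 11-4. sells secondhand or consigned goods; closes 11:00 PM, at/before midnight → Secondhand Dealer Registration required.
Sec. 11-5. closes 11:00 PM, at/before midnight → Trade Certificate not required.
Sec. 11-6. does not sell goods at retail → Compliance Registration exemption does not apply.
Sec. 11-7. closes 11:00 PM, at/before 2:00 AM → exempt from Annual Certificate.
Sec. 11-8. closes 11:00 PM, at/before 2:00 AM; sells secondhand or consigned goods → Compliance Registration required.

Compliance Registration, Secondhand Dealer Registration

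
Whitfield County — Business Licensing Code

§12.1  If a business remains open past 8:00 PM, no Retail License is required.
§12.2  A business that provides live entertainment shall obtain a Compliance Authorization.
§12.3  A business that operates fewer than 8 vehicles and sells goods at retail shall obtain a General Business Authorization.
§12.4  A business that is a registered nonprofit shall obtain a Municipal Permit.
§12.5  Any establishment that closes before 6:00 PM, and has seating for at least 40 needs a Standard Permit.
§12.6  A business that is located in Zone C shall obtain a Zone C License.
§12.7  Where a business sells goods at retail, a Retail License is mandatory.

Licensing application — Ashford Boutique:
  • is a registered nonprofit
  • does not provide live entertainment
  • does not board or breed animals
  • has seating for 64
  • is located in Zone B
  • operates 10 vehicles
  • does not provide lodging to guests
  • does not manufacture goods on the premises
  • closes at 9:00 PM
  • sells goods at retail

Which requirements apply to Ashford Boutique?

§12.1 closes 9:00 PM, after 8:00 PM → exempt from Retail License.
§12.2 does not provide live entertainment → Compliance Authorization not required.
§12.3 vehicles 10 ≥ 8; sells goods at retail → General Business Authorization not required.
§12.4 is a registered nonprofit → Municipal Permit required.
§12.5 closes 9:00 PM, after 6:00 PM; seating 64 ≥ 40 → Standard Permit not required.
§12.6 is located in Zone B (not: is located in Zone C) → Zone C License not required.
§12.7 sells goods at retail → Retail License required.

Municipal Permit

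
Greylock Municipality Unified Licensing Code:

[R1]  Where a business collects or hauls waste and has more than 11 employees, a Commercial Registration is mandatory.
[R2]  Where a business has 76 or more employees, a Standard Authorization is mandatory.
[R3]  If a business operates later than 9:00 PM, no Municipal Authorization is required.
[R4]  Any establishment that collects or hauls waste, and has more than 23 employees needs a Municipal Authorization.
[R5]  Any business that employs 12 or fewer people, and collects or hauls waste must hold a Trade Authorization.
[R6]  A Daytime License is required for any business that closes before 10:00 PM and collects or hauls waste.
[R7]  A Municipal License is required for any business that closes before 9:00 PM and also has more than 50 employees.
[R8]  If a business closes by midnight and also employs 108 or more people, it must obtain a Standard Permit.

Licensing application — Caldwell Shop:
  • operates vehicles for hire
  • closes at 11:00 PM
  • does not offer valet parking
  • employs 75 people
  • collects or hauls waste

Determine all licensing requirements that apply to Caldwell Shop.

[R1] collects or hauls waste; employees 75 > 11 → Commercial Registration required.
[R2] employees 75 < 76 → Standard Authorization not required.
[R3] closes 11:00 PM, after 9:00 PM → exempt from Municipal Authorization.
[R4] collects or hauls waste; employees 75 > 23 → Municipal Authorization required.
[R5] employees 75 > 12; collects or hauls waste → Trade Authorization not required.
[R6] closes 11:00 PM, after 10:00 PM; collects or hauls waste → Daytime License not required.
[R7] closes 11:00 PM, after 9:00 PM; employees 75 > 50 → Municipal License not required.
[R8] closes 11:00 PM, at/before midnight; employees 75 < 108 → Standard Permit not required.

Commercial Registration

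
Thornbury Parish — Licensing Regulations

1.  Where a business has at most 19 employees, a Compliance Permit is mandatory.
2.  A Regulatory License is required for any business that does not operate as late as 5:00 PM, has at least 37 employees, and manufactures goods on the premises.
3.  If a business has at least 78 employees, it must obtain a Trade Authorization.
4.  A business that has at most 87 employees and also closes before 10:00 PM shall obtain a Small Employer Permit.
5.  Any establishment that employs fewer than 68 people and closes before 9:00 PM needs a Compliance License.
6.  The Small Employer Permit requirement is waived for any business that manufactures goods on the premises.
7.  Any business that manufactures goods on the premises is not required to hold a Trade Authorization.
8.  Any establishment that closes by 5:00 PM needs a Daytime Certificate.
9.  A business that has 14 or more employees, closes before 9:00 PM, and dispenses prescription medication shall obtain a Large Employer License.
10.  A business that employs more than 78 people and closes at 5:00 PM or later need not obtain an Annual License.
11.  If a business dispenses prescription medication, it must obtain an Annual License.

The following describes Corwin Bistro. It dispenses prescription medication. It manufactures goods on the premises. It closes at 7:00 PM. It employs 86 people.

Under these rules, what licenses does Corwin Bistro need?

1. employees 86 > 19 → Compliance Permit not required.
2. closes 7:00 PM, after 5:00 PM; employees 86 ≥ 37; manufactures goods on the premises → Regulatory License not required.
3. employees 86 ≥ 78 → Trade Authorization required.
4. employees 86 ≤ 87; closes 7:00 PM, at/before 10:00 PM → Small Employer Permit required.
5. employees 86 ≥ 68; closes 7:00 PM, at/before 9:00 PM → Compliance License not required.
6. manufactures goods on the premises → exempt from Small Employer Permit.
7. manufactures goods on the premises → exempt from Trade Authorization.
8. closes 7:00 PM, after 5:00 PM → Daytime Certificate not required.
9. employees 86 ≥ 14; closes 7:00 PM, at/before 9:00 PM; dispenses prescription medication → Large Employer License required.
10. employees 86 > 78; closes 7:00 PM, after 5:00 PM → exempt from Annual License.
11. dispenses prescription medication → Annual License required.

Large Employer License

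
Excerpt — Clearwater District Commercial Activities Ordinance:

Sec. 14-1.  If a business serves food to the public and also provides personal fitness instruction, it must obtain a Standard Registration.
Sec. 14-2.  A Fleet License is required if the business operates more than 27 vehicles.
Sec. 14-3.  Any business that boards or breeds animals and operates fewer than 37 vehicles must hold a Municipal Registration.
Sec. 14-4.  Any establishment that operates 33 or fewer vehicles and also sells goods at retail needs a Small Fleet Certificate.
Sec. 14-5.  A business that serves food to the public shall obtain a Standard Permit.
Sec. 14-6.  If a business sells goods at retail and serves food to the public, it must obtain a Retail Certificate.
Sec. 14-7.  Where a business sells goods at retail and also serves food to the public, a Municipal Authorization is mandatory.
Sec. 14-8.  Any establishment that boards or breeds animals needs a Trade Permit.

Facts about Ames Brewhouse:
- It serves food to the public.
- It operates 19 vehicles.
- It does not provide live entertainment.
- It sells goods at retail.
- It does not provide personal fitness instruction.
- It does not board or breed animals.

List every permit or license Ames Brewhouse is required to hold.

Sec. 14-1. serves food to the public; does not provide personal fitness instruction → Standard Registration not required.
Sec. 14-2. vehicles 19 ≤ 27 → Fleet License not required.
Sec. 14-3. does not board or breed animals; vehicles 19 < 37 → Municipal Registration not required.
Sec. 14-4. vehicles 19 ≤ 33; sells goods at retail → Small Fleet Certificate required.
Sec. 14-5. serves food to the public → Standard Permit required.
Sec. 14-6. sells goods at retail; serves food to the public → Retail Certificate required.
Sec. 14-7. sells goods at retail; serves food to the public → Municipal Authorization required.
Sec. 14-8. does not board or breed animals → Trade Permit not required.

Municipal Authorization, Retail Certificate, Small Fleet Certificate, Standard Permit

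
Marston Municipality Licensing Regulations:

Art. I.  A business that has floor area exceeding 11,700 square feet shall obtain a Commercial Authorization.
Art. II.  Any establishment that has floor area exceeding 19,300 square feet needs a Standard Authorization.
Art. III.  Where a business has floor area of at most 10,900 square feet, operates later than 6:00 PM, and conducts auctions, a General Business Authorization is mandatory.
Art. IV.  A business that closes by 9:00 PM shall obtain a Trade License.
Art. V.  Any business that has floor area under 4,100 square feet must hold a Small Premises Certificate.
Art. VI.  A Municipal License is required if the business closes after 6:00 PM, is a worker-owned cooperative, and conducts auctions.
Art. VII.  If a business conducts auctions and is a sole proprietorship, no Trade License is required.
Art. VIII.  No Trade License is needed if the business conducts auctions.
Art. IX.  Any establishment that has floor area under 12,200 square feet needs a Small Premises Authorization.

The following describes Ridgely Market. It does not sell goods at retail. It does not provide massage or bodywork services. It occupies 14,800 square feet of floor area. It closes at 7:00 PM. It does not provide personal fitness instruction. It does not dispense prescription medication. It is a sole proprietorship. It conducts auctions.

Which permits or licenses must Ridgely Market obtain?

Art. I. floor area 14,800 square feet > 11,700 square feet → Commercial Authorization required.
Art. II. floor area 14,800 square feet ≤ 19,300 square feet → Standard Authorization not required.
Art. III. floor area 14,800 square feet > 10,900 square feet; closes 7:00 PM, after 6:00 PM; conducts auctions → General Business Authorization not required.
Art. IV. closes 7:00 PM, at/before 9:00 PM → Trade License required.
Art. V. floor area 14,800 square feet ≥ 4,100 square feet → Small Premises Certificate not required.
Art. VI. closes 7:00 PM, after 6:00 PM; is a sole proprietorship (not: is a worker-owned cooperative); conducts auctions → Municipal License not required.
Art. VII. conducts auctions; is a sole proprietorship → exempt from Trade License.
Art. VIII. conducts auctions → exempt from Trade License.
Art. IX. floor area 14,800 square feet ≥ 12,200 square feet → Small Premises Authorization not required.

Commercial Authorization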